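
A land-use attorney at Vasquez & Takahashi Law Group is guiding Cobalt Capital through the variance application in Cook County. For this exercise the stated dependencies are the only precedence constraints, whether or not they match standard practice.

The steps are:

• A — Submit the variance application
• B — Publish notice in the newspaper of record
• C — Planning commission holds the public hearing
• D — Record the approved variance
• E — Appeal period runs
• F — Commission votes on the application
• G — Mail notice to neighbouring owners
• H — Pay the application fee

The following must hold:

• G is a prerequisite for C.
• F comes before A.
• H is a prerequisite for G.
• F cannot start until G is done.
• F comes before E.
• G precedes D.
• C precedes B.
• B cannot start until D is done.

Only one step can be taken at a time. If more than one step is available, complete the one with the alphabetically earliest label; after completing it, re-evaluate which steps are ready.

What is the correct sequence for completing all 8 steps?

H is the only step with nothing outstanding, so it goes first.
G needed H, now all done → G.
Now C, D and F have their prerequisites met. C has the earlier label, so C next.
Now D and F have their prerequisites met. D has the earlier label, so D next.
Now B and F have their prerequisites met. B has the earlier label, so B next.
F needed G, now all done → F.
A and E are both available; A has the earlier label → A.
That leaves E as the only ready step → E.

H, G, C, D, B, F, A, E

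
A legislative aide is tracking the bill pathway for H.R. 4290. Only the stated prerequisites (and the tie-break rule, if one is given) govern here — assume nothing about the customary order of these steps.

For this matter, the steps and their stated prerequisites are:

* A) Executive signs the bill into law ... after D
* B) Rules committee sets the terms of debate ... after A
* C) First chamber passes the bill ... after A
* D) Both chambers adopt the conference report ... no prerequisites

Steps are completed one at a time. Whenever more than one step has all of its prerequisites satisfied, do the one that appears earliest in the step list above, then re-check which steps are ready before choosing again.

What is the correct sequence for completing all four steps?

D A B C

D has no prerequisites → D first.
Next only A has its prerequisites met → A.
Now B and C have their prerequisites met. B is listed earlier, so B next.
C needed A, now all done → C.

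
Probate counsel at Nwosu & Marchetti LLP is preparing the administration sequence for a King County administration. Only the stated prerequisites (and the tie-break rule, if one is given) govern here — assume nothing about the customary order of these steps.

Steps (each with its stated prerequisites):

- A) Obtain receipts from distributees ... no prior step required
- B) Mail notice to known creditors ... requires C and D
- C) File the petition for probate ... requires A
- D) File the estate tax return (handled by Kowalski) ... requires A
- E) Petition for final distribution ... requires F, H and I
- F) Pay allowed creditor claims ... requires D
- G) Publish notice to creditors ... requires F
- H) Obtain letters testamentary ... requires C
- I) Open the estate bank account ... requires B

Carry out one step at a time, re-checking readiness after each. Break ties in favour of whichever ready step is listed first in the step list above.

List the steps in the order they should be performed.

A → C → D → B → F → G → H → I → E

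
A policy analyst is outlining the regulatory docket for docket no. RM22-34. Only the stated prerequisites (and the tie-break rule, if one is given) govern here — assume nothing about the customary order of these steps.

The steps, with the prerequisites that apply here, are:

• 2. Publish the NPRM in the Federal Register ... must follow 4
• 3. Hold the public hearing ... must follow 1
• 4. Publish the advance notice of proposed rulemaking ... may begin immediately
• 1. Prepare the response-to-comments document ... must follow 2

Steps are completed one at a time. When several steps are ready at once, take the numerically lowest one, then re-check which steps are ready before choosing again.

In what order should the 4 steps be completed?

4 has no prerequisites → 4 first.
2 needed 4, now all done → 2.
1 needed 2, now all done → 1.
3 needed 1, now all done → 3.

4, 2, 1, 3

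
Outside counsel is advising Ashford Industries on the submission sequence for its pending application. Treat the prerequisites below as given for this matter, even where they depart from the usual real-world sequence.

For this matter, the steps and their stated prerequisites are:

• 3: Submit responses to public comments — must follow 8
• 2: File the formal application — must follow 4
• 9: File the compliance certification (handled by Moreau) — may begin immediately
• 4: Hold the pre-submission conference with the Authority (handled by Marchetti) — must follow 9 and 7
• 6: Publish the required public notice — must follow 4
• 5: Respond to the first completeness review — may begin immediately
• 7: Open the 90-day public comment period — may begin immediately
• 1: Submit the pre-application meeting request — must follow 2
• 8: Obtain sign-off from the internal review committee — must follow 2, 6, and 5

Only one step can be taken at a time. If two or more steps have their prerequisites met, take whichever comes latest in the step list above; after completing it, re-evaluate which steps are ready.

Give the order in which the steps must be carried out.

Nothing is required for 7, 5 and 9. 7 is listed later → 7 first.
5 and 9 are both available; 5 is listed later → 5.
That leaves 9 as the only ready step → 9.
4 is the only step now ready → 4.
Now 6 and 2 have their prerequisites met. 6 is listed later, so 6 next.
Next only 2 has its prerequisites met → 2.
Ready: 8 and 1. 8 is listed later → 8.
3 now also ready, so the ready set is {1, 3}; 1 is listed later → 1.
3 needed 8, now all done → 3.

7 → 5 → 9 → 4 → 6 → 2 → 8 → 1 → 3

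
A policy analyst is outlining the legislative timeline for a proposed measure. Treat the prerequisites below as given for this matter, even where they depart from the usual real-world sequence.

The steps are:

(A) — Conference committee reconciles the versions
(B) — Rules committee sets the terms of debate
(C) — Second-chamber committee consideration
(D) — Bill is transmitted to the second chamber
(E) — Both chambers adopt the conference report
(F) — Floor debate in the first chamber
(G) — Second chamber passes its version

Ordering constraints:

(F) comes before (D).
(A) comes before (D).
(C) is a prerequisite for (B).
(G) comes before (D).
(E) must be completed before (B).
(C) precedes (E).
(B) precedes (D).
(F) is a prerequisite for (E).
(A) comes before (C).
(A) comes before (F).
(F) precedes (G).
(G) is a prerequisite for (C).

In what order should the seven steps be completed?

(A) (F) (G) (C) (E) (B) (D)

(A) has no prerequisites → (A) first.
(F) needed (A), now all done → (F).
That leaves (G) as the only ready step → (G).
Next only (C) has its prerequisites met → (C).
(E) is the only step now ready → (E).
Next only (B) has its prerequisites met → (B).
(D) needed (A), (B), (F) and (G), now all done → (D).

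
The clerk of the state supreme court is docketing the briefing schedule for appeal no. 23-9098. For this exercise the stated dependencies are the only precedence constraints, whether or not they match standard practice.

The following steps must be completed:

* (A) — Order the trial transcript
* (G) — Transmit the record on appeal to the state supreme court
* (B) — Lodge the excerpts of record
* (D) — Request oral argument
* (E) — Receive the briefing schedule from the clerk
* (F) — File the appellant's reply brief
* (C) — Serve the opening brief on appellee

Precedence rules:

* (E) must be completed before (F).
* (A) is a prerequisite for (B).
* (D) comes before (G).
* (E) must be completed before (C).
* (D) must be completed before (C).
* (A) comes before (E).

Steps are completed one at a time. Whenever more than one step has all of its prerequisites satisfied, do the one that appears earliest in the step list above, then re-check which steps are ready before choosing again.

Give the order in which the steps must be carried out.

(A) and (D) have no prerequisites; (A) is listed earlier, so (A) is first.
(B) and (E) now also ready, so the ready set is {(B), (D), (E)}; (B) is listed earlier → (B).
Ready: (D) and (E). (D) is listed earlier → (D).
(G) now also ready, so the ready set is {(G), (E)}; (G) is listed earlier → (G).
(E) needed (A), now all done → (E).
Now (F) and (C) have their prerequisites met. (F) is listed earlier, so (F) next.
(C) is the only step now ready → (C).

(A), (B), (D), (G), (E), (F), (C)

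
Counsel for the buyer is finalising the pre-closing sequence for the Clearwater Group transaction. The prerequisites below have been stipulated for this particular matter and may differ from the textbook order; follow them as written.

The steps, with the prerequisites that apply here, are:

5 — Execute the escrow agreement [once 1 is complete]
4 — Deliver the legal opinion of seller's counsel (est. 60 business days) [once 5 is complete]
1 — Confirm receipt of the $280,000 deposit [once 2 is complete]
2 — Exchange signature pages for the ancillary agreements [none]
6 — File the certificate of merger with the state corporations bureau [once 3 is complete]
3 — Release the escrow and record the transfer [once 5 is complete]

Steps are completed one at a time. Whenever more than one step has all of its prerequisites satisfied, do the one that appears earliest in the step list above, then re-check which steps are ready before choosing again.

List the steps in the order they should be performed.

2, 1, 5, 4, 3, 6

2 is the only step with nothing outstanding, so it goes first.
1 needed 2, now all done → 1.
5 is the only step now ready → 5.
Ready: 4 and 3. 4 is listed earlier → 4.
3 is the only step now ready → 3.
6 needed 3, now all done → 6.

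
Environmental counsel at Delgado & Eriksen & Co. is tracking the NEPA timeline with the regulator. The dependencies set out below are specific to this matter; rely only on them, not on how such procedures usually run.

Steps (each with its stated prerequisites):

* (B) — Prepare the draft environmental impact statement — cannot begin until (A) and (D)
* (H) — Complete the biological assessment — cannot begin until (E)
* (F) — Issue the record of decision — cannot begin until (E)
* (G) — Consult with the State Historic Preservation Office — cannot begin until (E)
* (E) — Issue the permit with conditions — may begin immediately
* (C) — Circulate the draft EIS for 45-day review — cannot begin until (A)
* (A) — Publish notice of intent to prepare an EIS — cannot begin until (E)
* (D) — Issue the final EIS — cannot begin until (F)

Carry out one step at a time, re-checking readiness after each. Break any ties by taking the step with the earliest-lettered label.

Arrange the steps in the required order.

(E) → (A) → (C) → (F) → (D) → (B) → (G) → (H)

Only (E) has no prerequisites, so it is first.
(A), (F), (G) and (H) are all available; (A) has the earlier label → (A).
(C), (F), (G) and (H) are all available; (C) has the earlier label → (C).
Now (F), (G) and (H) have their prerequisites met. (F) has the earlier label, so (F) next.
(D) now also ready, so the ready set is {(D), (G), (H)}; (D) has the earlier label → (D).
(B) now also ready, so the ready set is {(B), (G), (H)}; (B) has the earlier label → (B).
Now (G) and (H) have their prerequisites met. (G) has the earlier label, so (G) next.
(H) is the only step now ready → (H).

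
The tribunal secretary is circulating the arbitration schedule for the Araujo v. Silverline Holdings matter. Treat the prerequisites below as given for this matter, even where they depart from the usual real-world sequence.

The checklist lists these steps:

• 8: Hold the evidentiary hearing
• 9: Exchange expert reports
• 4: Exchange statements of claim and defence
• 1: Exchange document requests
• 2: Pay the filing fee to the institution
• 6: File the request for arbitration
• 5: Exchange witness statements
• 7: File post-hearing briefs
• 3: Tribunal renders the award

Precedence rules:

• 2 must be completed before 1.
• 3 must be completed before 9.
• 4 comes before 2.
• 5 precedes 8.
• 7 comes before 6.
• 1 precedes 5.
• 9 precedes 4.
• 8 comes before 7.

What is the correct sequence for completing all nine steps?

3 has no prerequisites → 3 first.
Next only 9 has its prerequisites met → 9.
Next only 4 has its prerequisites met → 4.
2 is the only step now ready → 2.
1 needed 2, now all done → 1.
5 needed 1, now all done → 5.
Next only 8 has its prerequisites met → 8.
Next only 7 has its prerequisites met → 7.
6 is the only step now ready → 6.

3, 9, 4, 2, 1, 5, 8, 7, 6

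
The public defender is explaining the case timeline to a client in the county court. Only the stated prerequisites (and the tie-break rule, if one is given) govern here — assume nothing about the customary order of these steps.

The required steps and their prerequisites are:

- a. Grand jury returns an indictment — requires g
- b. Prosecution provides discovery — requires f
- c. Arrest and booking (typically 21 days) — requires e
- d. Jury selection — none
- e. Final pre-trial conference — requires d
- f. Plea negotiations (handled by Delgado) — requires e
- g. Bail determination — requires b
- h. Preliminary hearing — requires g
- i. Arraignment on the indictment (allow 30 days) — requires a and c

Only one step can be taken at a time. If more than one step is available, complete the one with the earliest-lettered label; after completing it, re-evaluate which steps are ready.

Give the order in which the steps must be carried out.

d → e → c → f → b → g → a → h → i

Only d has no prerequisites, so it is first.
e needed d, now all done → e.
c and f are both available; c has the earlier label → c.
f needed e, now all done → f.
b is the only step now ready → b.
g needed b, now all done → g.
Now a and h have their prerequisites met. a has the earlier label, so a next.
Now h and i have their prerequisites met. h has the earlier label, so h next.
Next only i has its prerequisites met → i.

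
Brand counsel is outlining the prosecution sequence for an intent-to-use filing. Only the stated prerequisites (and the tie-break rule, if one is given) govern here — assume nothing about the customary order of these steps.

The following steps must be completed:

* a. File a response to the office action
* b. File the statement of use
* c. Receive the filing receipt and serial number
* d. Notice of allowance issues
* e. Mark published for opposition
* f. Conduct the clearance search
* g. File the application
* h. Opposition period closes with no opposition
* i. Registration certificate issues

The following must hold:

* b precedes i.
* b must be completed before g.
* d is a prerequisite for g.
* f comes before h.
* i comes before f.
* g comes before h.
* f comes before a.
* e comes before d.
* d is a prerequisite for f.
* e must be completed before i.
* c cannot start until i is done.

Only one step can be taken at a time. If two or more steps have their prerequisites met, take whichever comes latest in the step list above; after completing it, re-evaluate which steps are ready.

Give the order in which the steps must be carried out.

e, d, b, i, g, f, h, c, a

e and b have no prerequisites; e is listed later, so e is first.
d and b are both available; d is listed later → d.
That leaves b as the only ready step → b.
Ready: i and g. i is listed later → i.
g, f and c are all available; g is listed later → g.
f and c are both available; f is listed later → f.
Now h, c and a have their prerequisites met. h is listed later, so h next.
c and a are both available; c is listed later → c.
a is the only step now ready → a.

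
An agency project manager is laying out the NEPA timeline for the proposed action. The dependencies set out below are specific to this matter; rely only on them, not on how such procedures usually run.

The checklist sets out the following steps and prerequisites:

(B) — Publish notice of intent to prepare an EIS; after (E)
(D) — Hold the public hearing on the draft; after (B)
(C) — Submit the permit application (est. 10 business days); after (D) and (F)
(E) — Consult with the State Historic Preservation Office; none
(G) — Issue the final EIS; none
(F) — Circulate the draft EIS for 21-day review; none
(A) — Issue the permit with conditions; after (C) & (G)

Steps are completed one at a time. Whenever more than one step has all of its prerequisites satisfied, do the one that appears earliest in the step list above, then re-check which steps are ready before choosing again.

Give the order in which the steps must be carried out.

(E), (G) and (F) have no prerequisites; (E) is listed earlier, so (E) is first.
(B) now also ready, so the ready set is {(B), (G), (F)}; (B) is listed earlier → (B).
Now (D), (G) and (F) have their prerequisites met. (D) is listed earlier, so (D) next.
Ready: (G) and (F). (G) is listed earlier → (G).
(F) is the only step now ready → (F).
(C) is the only step now ready → (C).
(A) needed (C) and (G), now all done → (A).

(E) (B) (D) (G) (F) (C) (A)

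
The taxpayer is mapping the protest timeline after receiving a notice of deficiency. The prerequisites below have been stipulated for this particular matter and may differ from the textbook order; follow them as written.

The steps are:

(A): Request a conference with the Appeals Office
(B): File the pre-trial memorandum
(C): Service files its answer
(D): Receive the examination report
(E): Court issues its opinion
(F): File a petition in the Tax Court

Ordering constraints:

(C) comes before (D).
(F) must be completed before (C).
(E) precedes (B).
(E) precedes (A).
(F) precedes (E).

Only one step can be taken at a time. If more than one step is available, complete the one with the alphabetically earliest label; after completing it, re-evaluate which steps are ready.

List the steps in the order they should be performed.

Only (F) has no prerequisites, so it is first.
Now (C) and (E) have their prerequisites met. (C) has the earlier label, so (C) next.
(D) and (E) are both available; (D) has the earlier label → (D).
Next only (E) has its prerequisites met → (E).
(A) and (B) are both available; (A) has the earlier label → (A).
(B) needed (E), now all done → (B).

(F), (C), (D), (E), (A), (B)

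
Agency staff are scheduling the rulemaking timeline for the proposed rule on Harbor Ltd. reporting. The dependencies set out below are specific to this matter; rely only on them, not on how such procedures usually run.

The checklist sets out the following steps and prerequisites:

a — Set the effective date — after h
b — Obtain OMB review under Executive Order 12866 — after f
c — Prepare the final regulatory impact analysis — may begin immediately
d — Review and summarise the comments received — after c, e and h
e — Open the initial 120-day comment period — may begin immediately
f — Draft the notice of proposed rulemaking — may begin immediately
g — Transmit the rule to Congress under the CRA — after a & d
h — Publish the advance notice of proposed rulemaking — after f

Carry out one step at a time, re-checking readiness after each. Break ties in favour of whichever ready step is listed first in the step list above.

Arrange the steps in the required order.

c, e and f have no prerequisites; c is listed earlier, so c is first.
Now e and f have their prerequisites met. e is listed earlier, so e next.
That leaves f as the only ready step → f.
b and h are both available; b is listed earlier → b.
Next only h has its prerequisites met → h.
Now a and d have their prerequisites met. a is listed earlier, so a next.
d needed c, e and h, now all done → d.
Next only g has its prerequisites met → g.

c, e, f, b, h, a, d, g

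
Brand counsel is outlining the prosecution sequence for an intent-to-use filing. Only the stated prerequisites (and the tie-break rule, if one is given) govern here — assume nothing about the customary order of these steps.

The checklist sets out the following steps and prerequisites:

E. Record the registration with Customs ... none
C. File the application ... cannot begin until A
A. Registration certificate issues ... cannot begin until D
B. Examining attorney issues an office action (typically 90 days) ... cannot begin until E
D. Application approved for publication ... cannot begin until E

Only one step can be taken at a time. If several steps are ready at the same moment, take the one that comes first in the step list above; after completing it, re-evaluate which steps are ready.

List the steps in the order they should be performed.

E B D A C

E is the only step with nothing outstanding, so it goes first.
Now B and D have their prerequisites met. B is listed earlier, so B next.
D needed E, now all done → D.
A needed D, now all done → A.
C needed A, now all done → C.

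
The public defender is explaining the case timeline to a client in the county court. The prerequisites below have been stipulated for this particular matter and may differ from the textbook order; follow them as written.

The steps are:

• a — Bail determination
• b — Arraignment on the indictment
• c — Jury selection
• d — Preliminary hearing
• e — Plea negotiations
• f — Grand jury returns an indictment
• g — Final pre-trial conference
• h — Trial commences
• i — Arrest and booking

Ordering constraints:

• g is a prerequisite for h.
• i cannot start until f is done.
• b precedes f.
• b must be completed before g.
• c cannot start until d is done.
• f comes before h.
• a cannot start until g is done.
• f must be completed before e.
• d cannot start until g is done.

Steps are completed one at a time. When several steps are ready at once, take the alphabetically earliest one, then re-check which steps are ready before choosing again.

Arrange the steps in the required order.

Only b has no prerequisites, so it is first.
f and g are both available; f has the earlier label → f.
e and i now also ready, so the ready set is {e, g, i}; e has the earlier label → e.
Ready: g and i. g has the earlier label → g.
a, d and h now also ready, so the ready set is {a, d, h, i}; a has the earlier label → a.
Now d, h and i have their prerequisites met. d has the earlier label, so d next.
Ready: c, h and i. c has the earlier label → c.
Now h and i have their prerequisites met. h has the earlier label, so h next.
i is the only step now ready → i.

b, f, e, g, a, d, c, h, i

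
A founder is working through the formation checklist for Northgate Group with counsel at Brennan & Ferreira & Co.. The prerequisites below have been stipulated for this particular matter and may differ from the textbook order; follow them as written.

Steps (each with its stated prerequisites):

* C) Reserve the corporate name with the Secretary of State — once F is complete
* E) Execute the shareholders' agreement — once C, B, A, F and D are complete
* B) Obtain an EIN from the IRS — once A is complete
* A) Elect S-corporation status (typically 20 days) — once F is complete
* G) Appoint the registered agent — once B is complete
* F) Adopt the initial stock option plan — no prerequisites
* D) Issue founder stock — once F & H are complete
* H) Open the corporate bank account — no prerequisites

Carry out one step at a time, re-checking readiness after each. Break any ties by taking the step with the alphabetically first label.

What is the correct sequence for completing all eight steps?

Nothing is required for F and H. F has the earlier label → F first.
Now A, C and H have their prerequisites met. A has the earlier label, so A next.
B now also ready, so the ready set is {B, C, H}; B has the earlier label → B.
Ready: C, G and H. C has the earlier label → C.
Now G and H have their prerequisites met. G has the earlier label, so G next.
Next only H has its prerequisites met → H.
Next only D has its prerequisites met → D.
Next only E has its prerequisites met → E.

F, A, B, C, G, H, D, E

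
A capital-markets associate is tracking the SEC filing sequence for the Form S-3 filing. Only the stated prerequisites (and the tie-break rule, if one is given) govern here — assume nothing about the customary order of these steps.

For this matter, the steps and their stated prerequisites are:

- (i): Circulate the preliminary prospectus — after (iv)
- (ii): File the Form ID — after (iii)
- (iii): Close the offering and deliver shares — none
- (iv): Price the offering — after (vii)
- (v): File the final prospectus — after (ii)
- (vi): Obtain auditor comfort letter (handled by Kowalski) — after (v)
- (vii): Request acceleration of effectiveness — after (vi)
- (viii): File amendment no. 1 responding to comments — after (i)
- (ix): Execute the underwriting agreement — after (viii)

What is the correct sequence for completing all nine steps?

(iii), (ii), (v), (vi), (vii), (iv), (i), (viii), (ix)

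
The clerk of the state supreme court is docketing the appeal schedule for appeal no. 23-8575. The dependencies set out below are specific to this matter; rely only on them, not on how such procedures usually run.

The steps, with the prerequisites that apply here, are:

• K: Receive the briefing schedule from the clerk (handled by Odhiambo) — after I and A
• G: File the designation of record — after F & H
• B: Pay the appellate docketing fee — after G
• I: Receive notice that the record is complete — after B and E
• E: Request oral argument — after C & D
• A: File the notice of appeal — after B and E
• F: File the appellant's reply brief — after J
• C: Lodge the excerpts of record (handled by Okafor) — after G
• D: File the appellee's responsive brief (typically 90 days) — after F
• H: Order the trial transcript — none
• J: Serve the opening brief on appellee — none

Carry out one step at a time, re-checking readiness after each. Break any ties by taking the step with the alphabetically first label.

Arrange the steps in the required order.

H → J → F → D → G → B → C → E → A → I → K

H and J have no prerequisites; H has the earlier label, so H is first.
J is the only step now ready → J.
F needed J, now all done → F.
D and G are both available; D has the earlier label → D.
G needed F and H, now all done → G.
B and C are both available; B has the earlier label → B.
C needed G, now all done → C.
E needed C and D, now all done → E.
Now A and I have their prerequisites met. A has the earlier label, so A next.
That leaves I as the only ready step → I.
K is the only step now ready → K.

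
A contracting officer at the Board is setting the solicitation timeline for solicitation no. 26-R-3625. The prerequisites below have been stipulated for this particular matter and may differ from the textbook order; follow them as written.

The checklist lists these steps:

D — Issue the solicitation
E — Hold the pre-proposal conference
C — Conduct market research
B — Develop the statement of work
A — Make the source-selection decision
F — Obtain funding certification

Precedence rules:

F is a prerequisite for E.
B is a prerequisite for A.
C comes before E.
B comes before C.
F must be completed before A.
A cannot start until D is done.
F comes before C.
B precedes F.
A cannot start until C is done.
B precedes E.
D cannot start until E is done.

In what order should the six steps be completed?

B is the only step with nothing outstanding, so it goes first.
That leaves F as the only ready step → F.
C needed B and F, now all done → C.
E needed C, B and F, now all done → E.
D is the only step now ready → D.
A is the only step now ready → A.

B F C E D A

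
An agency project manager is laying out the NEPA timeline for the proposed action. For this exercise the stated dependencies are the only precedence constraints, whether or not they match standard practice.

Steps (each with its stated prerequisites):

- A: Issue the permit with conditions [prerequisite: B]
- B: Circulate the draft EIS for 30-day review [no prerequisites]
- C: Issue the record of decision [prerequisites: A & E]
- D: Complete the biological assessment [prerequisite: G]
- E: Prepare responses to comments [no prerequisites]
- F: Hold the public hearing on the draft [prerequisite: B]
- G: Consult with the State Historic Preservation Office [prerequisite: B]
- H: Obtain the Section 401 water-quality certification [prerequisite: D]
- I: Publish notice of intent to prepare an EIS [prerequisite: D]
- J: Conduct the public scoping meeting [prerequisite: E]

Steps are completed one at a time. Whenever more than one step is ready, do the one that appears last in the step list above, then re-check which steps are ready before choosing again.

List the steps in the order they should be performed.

Nothing is required for E and B. E is listed later → E first.
Ready: J and B. J is listed later → J.
B is the only step now ready → B.
G, F and A are all available; G is listed later → G.
D now also ready, so the ready set is {F, D, A}; F is listed later → F.
Ready: D and A. D is listed later → D.
I and H now also ready, so the ready set is {I, H, A}; I is listed later → I.
Now H and A have their prerequisites met. H is listed later, so H next.
A is the only step now ready → A.
That leaves C as the only ready step → C.

E → J → B → G → F → D → I → H → A → C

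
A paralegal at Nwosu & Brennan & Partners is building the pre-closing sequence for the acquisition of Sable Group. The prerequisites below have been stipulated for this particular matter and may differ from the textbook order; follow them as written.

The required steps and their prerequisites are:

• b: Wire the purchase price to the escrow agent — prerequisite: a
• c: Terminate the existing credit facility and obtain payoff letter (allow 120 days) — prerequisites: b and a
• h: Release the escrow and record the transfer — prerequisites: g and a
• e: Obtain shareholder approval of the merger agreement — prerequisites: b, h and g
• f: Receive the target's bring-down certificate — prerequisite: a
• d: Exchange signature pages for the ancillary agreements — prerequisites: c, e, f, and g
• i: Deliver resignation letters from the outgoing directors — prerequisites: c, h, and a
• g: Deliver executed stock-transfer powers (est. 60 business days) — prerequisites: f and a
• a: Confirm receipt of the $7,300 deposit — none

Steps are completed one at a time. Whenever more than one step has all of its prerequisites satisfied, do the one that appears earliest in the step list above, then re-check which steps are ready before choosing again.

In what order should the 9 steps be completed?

a, b, c, f, g, h, e, d, i

Only a has no prerequisites, so it is first.
Now b and f have their prerequisites met. b is listed earlier, so b next.
Now c and f have their prerequisites met. c is listed earlier, so c next.
That leaves f as the only ready step → f.
Next only g has its prerequisites met → g.
h is the only step now ready → h.
Now e and i have their prerequisites met. e is listed earlier, so e next.
Ready: d and i. d is listed earlier → d.
Next only i has its prerequisites met → i.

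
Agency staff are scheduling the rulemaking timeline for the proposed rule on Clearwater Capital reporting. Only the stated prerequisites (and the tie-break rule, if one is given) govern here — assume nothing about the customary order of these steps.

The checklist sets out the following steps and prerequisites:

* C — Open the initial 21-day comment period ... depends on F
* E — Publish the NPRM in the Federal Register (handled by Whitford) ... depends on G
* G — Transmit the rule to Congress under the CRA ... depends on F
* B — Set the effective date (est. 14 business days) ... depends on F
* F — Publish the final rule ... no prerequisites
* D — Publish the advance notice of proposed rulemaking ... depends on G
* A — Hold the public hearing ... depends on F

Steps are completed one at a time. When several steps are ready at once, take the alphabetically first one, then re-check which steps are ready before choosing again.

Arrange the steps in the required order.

F, A, B, C, G, D, E

Only F has no prerequisites, so it is first.
A, B, C and G are all available; A has the earlier label → A.
Now B, C and G have their prerequisites met. B has the earlier label, so B next.
Ready: C and G. C has the earlier label → C.
Next only G has its prerequisites met → G.
D and E are both available; D has the earlier label → D.
Next only E has its prerequisites met → E.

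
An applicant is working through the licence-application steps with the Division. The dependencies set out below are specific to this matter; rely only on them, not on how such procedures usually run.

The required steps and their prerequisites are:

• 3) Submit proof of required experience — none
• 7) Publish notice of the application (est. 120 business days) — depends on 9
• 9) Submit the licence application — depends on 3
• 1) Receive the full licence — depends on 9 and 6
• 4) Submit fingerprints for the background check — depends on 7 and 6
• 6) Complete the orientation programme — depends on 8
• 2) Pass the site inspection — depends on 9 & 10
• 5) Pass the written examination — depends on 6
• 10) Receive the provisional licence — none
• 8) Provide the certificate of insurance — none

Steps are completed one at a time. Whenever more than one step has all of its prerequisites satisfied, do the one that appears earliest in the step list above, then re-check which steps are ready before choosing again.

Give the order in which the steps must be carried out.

3, 9, 7, 10, 2, 8, 6, 1, 4, 5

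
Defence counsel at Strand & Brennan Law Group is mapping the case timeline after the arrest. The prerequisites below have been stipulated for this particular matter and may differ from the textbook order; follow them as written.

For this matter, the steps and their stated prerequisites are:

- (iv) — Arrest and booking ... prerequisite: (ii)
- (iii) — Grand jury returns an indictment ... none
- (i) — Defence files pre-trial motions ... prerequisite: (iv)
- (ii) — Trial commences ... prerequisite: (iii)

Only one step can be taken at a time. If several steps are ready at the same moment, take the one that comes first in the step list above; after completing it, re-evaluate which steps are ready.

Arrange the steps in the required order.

Only (iii) has no prerequisites, so it is first.
(ii) needed (iii), now all done → (ii).
Next only (iv) has its prerequisites met → (iv).
(i) needed (iv), now all done → (i).

(iii), (ii), (iv), (i)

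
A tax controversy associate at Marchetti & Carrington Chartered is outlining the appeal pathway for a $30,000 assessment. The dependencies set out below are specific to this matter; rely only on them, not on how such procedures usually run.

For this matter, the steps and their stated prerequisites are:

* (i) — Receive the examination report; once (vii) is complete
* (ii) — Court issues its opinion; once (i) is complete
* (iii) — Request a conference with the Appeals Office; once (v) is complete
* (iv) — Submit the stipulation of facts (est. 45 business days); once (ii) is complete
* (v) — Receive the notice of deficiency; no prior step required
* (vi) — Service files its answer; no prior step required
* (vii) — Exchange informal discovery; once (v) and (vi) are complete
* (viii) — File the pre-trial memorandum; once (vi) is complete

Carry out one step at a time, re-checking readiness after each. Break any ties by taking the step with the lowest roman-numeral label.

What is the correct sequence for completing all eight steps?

(v) and (vi) have no prerequisites; (v) has the earlier label, so (v) is first.
(iii) and (vi) are both available; (iii) has the earlier label → (iii).
(vi) is the only step now ready → (vi).
Now (vii) and (viii) have their prerequisites met. (vii) has the earlier label, so (vii) next.
Now (i) and (viii) have their prerequisites met. (i) has the earlier label, so (i) next.
(ii) now also ready, so the ready set is {(ii), (viii)}; (ii) has the earlier label → (ii).
(iv) and (viii) are both available; (iv) has the earlier label → (iv).
(viii) is the only step now ready → (viii).

(v), (iii), (vi), (vii), (i), (ii), (iv), (viii)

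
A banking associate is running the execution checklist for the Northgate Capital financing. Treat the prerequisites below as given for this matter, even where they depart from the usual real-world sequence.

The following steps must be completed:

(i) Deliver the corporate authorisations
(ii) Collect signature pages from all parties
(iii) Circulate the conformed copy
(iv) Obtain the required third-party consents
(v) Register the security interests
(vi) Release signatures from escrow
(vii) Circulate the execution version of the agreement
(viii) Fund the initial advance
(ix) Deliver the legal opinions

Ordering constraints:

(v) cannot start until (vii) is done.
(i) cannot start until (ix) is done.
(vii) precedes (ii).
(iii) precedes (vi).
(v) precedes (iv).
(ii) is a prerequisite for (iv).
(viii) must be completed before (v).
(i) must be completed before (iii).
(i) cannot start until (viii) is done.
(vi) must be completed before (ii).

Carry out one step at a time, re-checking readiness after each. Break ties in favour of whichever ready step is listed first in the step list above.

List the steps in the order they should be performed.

(vii), (viii) and (ix) have no prerequisites; (vii) is listed earlier, so (vii) is first.
Ready: (viii) and (ix). (viii) is listed earlier → (viii).
(v) now also ready, so the ready set is {(v), (ix)}; (v) is listed earlier → (v).
That leaves (ix) as the only ready step → (ix).
(i) needed (viii) and (ix), now all done → (i).
Next only (iii) has its prerequisites met → (iii).
(vi) is the only step now ready → (vi).
Next only (ii) has its prerequisites met → (ii).
(iv) is the only step now ready → (iv).

(vii) → (viii) → (v) → (ix) → (i) → (iii) → (vi) → (ii) → (iv)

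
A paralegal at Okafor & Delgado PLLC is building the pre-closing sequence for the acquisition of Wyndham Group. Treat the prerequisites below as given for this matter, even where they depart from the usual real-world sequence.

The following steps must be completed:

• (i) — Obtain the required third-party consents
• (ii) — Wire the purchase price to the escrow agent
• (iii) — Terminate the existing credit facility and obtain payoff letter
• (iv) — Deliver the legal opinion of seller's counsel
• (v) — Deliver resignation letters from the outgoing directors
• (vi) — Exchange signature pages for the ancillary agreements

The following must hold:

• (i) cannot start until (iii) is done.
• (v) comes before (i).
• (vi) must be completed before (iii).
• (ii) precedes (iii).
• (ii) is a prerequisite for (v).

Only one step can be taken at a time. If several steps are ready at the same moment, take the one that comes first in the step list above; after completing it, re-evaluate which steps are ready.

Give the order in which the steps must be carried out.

(ii) → (iv) → (v) → (vi) → (iii) → (i)

Nothing is required for (ii), (iv) and (vi). (ii) is listed earlier → (ii) first.
(v) now also ready, so the ready set is {(iv), (v), (vi)}; (iv) is listed earlier → (iv).
Ready: (v) and (vi). (v) is listed earlier → (v).
That leaves (vi) as the only ready step → (vi).
(iii) needed (ii) and (vi), now all done → (iii).
(i) is the only step now ready → (i).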